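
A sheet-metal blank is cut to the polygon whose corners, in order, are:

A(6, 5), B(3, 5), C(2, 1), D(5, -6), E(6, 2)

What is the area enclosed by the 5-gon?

Apply the shoelace (surveyor's) formula: 2A = Σ (x_i·y_{i+1} − x_{i+1}·y_i), indices taken mod 5.
Cross-terms: 15, -7, -17, 46, 18  ⇒  Σ = 55
Area = |Σ|/2 = 27.5.

27.5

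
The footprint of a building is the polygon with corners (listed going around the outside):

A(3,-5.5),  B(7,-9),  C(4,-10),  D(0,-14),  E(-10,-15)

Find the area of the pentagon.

Apply the shoelace (surveyor's) formula: 2A = Σ (x_i·y_{i+1} − x_{i+1}·y_i), indices taken mod 5.
Σ = (11.5) + (-34) + (-56) + (-140) + (100) = -118.5
Area = |Σ|/2 = 59.25.

59.25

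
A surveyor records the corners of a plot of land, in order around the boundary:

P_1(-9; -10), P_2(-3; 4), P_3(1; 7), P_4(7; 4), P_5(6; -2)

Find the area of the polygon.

P_1→P_2: (-9)(4) − (-3)(-10) = -66
P_2→P_3: (-3)(7) − (1)(4) = -25
P_3→P_4: (1)(4) − (7)(7) = -45
P_4→P_5: (7)(-2) − (6)(4) = -38
P_5→P_1: (6)(-10) − (-9)(-2) = -78
Σ = -252
Area = |Σ|/2 = 126.

126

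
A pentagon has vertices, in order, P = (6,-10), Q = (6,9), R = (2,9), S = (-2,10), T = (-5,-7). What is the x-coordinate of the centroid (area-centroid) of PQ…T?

325/258

Apply Gauss's area formula. First the cross-terms c_i = x_i·y_{i+1} − x_{i+1}·y_i:
  114, 36, 38, 64, 92  ⇒  2A = 344, A = 172.
Then Σ (x_i + x_{i+1})·c_i = 1300, so x̄ = 1300 / (6·172) = 325/258.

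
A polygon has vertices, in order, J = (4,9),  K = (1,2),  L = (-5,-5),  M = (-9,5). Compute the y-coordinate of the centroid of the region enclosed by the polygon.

480/167

Apply the surveyor's formula. First the cross-terms c_i = x_i·y_{i+1} − x_{i+1}·y_i:
  -1, 5, -70, -101  ⇒  2A = -167, A = -83.5.
Then Σ (y_i + y_{i+1})·c_i = -1440, so ȳ = -1440 / (6·(-83.5)) = 480/167.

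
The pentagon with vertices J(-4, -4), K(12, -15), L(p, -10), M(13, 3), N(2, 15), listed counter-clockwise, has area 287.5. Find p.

12

The doubled signed area Σ (x_i y_{i+1} − x_{i+1} y_i) is linear in p.
With p=0 it equals 359; the coefficient of p is 18 (from the two edges through L).
So 18·p + 359 = 2·287.5 = 575 ⇒ p = 12.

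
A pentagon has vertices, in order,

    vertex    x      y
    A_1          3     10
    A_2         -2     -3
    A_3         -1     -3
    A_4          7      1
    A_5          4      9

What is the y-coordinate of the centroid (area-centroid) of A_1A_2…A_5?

428/159

Apply the surveyor's formula. First the cross-terms c_i = x_i·y_{i+1} − x_{i+1}·y_i:
  11, 3, 20, 59, 13  ⇒  2A = 106, A = 53.
Then Σ (y_i + y_{i+1})·c_i = 856, so ȳ = 856 / (6·53) = 428/159.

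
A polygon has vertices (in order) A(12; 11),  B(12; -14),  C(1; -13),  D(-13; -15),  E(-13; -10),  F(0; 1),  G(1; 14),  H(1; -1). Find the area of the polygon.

348.5

Apply the surveyor's formula: 2A = Σ (x_i·y_{i+1} − x_{i+1}·y_i), indices taken mod 8.
Σ = (-300) + (-142) + (-184) + (-65) + (-13) + (-1) + (-15) + (23) = -697
Area = |Σ|/2 = 348.5.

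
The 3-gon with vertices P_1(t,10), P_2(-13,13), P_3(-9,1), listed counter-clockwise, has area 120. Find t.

8

Write out the shoelace sum; only the two edges meeting at P_1 involve t:
2·Area = [((-9)·10 − t·1) + (t·13 − (-13)·10)] + 104
       = 12·t + 144 = 240
⇒ t = 8.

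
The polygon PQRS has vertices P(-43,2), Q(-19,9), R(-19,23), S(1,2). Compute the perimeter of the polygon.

112

|PQ| = √((24)² + (7)²) = √625 = 25
|QR| = √((0)² + (14)²) = √196 = 14
|RS| = √((20)² + (-21)²) = √841 = 29
|SP| = √((-44)² + (0)²) = √1936 = 44
Perimeter = 25 + 14 + 29 + 44 = 112.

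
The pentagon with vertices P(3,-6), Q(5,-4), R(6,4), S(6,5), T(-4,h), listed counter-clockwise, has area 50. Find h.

-4

Write out the shoelace sum; only the two edges meeting at T involve h:
2·Area = [(6·h − (-4)·5) + ((-4)·(-6) − 3·h)] + 68
       = 3·h + 112 = 100
⇒ h = -4.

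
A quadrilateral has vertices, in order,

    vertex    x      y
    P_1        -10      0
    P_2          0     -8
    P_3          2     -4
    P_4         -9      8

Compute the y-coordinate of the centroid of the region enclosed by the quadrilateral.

Apply the shoelace (surveyor's) formula. First the cross-terms c_i = x_i·y_{i+1} − x_{i+1}·y_i:
  80, 16, -20, 80  ⇒  2A = 156, A = 78.
Then Σ (y_i + y_{i+1})·c_i = -272, so ȳ = -272 / (6·78) = -68/117.

-68/117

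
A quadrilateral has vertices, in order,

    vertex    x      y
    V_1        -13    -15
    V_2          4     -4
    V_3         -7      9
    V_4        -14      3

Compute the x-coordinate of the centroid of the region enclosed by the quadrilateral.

Apply the shoelace (surveyor's) formula. First the cross-terms c_i = x_i·y_{i+1} − x_{i+1}·y_i:
  112, 8, 105, 249  ⇒  2A = 474, A = 237.
Then Σ (x_i + x_{i+1})·c_i = -9960, so x̄ = -9960 / (6·237) = -1660/237.

-1660/237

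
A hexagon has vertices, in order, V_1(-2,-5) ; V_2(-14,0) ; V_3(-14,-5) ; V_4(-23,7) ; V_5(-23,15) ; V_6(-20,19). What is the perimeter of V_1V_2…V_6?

76

|V_1V_2| = √((-12)² + (5)²) = √169 = 13
|V_2V_3| = √((0)² + (-5)²) = √25 = 5
|V_3V_4| = √((-9)² + (12)²) = √225 = 15
|V_4V_5| = √((0)² + (8)²) = √64 = 8
|V_5V_6| = √((3)² + (4)²) = √25 = 5
|V_6V_1| = √((18)² + (-24)²) = √900 = 30
Perimeter = 13 + 5 + 15 + 8 + 5 + 30 = 76.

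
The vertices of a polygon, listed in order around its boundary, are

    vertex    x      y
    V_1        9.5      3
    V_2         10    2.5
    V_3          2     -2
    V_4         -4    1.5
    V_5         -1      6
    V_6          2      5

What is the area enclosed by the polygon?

58.625

Apply the shoelace formula: 2A = Σ (x_i·y_{i+1} − x_{i+1}·y_i), indices taken mod 6.
Σ = (-6.25) + (-25) + (-5) + (-22.5) + (-17) + (-41.5) = -117.25
Area = |Σ|/2 = 58.625.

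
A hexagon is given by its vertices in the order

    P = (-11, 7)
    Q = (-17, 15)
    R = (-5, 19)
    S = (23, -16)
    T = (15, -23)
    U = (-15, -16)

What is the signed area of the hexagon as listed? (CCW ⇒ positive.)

Apply the shoelace (surveyor's) formula: 2A = Σ (x_i·y_{i+1} − x_{i+1}·y_i), indices taken mod 6.
Σ = (-46) + (-248) + (-357) + (-289) + (-585) + (-281) = -1806
Signed area = Σ/2 = -903 (negative ⇒ clockwise traversal).

-903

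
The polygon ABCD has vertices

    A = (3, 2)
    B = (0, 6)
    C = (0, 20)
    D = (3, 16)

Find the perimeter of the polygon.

38

|AB| = √((-3)² + (4)²) = √25 = 5
|BC| = √((0)² + (14)²) = √196 = 14
|CD| = √((3)² + (-4)²) = √25 = 5
|DA| = √((0)² + (-14)²) = √196 = 14
Perimeter = 5 + 14 + 5 + 14 = 38.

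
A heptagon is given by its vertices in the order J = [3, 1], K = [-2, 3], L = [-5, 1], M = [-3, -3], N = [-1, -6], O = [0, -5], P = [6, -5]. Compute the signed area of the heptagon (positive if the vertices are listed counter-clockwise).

56.5

Apply the shoelace (surveyor's) formula: 2A = Σ (x_i·y_{i+1} − x_{i+1}·y_i), indices taken mod 7.
J→K: (3)(3) − (-2)(1) = 11
K→L: (-2)(1) − (-5)(3) = 13
L→M: (-5)(-3) − (-3)(1) = 18
M→N: (-3)(-6) − (-1)(-3) = 15
N→O: (-1)(-5) − (0)(-6) = 5
O→P: (0)(-5) − (6)(-5) = 30
P→J: (6)(1) − (3)(-5) = 21
Σ = 113
Signed area = Σ/2 = 56.5 (positive ⇒ counter-clockwise traversal).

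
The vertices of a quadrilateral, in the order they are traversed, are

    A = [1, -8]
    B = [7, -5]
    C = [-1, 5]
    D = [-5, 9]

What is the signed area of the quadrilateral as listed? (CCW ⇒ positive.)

Apply the shoelace formula: 2A = Σ (x_i·y_{i+1} − x_{i+1}·y_i), indices taken mod 4.
Σ = (51) + (30) + (16) + (31) = 128
Signed area = Σ/2 = 64 (positive ⇒ counter-clockwise traversal).

64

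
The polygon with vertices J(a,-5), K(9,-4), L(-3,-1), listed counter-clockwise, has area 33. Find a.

The doubled signed area Σ (x_i y_{i+1} − x_{i+1} y_i) is linear in a.
With a=0 it equals 39; the coefficient of a is -3 (from the two edges through J).
So -3·a + 39 = 2·33 = 66 ⇒ a = -9.

-9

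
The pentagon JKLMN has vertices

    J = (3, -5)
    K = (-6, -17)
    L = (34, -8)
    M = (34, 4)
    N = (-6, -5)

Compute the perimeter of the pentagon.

|JK| = √((-9)² + (-12)²) = √225 = 15
|KL| = √((40)² + (9)²) = √1681 = 41
|LM| = √((0)² + (12)²) = √144 = 12
|MN| = √((-40)² + (-9)²) = √1681 = 41
|NJ| = √((9)² + (0)²) = √81 = 9
Perimeter = 15 + 41 + 12 + 41 + 9 = 118.

118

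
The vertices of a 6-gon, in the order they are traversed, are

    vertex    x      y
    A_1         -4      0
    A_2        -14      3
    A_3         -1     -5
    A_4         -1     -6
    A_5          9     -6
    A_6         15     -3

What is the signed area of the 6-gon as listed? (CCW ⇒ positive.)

86.5

Apply the shoelace formula: 2A = Σ (x_i·y_{i+1} − x_{i+1}·y_i), indices taken mod 6.
A_1→A_2: (-4)(3) − (-14)(0) = -12
A_2→A_3: (-14)(-5) − (-1)(3) = 73
A_3→A_4: (-1)(-6) − (-1)(-5) = 1
A_4→A_5: (-1)(-6) − (9)(-6) = 60
A_5→A_6: (9)(-3) − (15)(-6) = 63
A_6→A_1: (15)(0) − (-4)(-3) = -12
Σ = 173
Signed area = Σ/2 = 86.5 (positive ⇒ counter-clockwise traversal).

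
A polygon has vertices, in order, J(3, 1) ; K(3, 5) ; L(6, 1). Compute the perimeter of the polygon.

12

|JK| = √((0)² + (4)²) = √16 = 4
|KL| = √((3)² + (-4)²) = √25 = 5
|LJ| = √((-3)² + (0)²) = √9 = 3
Perimeter = 4 + 5 + 3 = 12.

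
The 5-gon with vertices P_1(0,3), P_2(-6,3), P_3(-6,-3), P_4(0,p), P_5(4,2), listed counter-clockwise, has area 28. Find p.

1

Write out the shoelace sum; only the two edges meeting at P_4 involve p:
2·Area = [((-6)·p − 0·(-3)) + (0·2 − 4·p)] + 66
       = -10·p + 66 = 56
⇒ p = 1.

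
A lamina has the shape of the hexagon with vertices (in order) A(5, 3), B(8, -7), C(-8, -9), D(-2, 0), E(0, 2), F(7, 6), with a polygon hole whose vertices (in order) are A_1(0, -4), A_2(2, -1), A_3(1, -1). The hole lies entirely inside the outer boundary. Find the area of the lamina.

Outer boundary:
Cross-terms: -59, -128, -18, -4, -14, -9  ⇒  Σ = -232
Area = |Σ|/2 = 116.
Hole:
Apply the shoelace (surveyor's) formula: 2A = Σ (x_i·y_{i+1} − x_{i+1}·y_i), indices taken mod 3.
A_1→A_2: (0)(-1) − (2)(-4) = 8
A_2→A_3: (2)(-1) − (1)(-1) = -1
A_3→A_1: (1)(-4) − (0)(-1) = -4
Σ = 3
Area = |Σ|/2 = 1.5.
Net area = 116 − 1.5 = 114.5.

114.5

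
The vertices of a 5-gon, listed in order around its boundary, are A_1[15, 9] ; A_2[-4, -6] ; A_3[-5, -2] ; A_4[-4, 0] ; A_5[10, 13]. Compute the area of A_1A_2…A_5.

120.5

Apply the shoelace formula: 2A = Σ (x_i·y_{i+1} − x_{i+1}·y_i), indices taken mod 5.
A_1→A_2: (15)(-6) − (-4)(9) = -54
A_2→A_3: (-4)(-2) − (-5)(-6) = -22
A_3→A_4: (-5)(0) − (-4)(-2) = -8
A_4→A_5: (-4)(13) − (10)(0) = -52
A_5→A_1: (10)(9) − (15)(13) = -105
Σ = -241
Area = |Σ|/2 = 120.5.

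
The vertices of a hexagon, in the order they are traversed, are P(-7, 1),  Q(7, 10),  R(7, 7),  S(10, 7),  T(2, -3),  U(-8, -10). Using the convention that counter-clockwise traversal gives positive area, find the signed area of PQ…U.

Σ = (-77) + (-21) + (-21) + (-44) + (-44) + (-78) = -285
Signed area = Σ/2 = -142.5 (negative ⇒ clockwise traversal).

-142.5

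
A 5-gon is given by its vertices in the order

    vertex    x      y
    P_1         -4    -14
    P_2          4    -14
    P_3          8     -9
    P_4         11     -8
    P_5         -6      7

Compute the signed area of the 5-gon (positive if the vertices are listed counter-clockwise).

182

Apply the shoelace formula: 2A = Σ (x_i·y_{i+1} − x_{i+1}·y_i), indices taken mod 5.
P_1→P_2: (-4)(-14) − (4)(-14) = 112
P_2→P_3: (4)(-9) − (8)(-14) = 76
P_3→P_4: (8)(-8) − (11)(-9) = 35
P_4→P_5: (11)(7) − (-6)(-8) = 29
P_5→P_1: (-6)(-14) − (-4)(7) = 112
Σ = 364
Signed area = Σ/2 = 182 (positive ⇒ counter-clockwise traversal).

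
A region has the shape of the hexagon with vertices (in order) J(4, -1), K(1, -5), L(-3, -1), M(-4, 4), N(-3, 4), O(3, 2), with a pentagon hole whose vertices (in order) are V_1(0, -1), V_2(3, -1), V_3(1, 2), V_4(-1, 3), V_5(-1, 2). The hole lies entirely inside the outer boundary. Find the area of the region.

33.5

Outer boundary:
Apply Gauss's area formula: 2A = Σ (x_i·y_{i+1} − x_{i+1}·y_i), indices taken mod 6.
Cross-terms: -19, -16, -16, -4, -18, -11  ⇒  Σ = -84
Area = |Σ|/2 = 42.
Hole:
Cross-terms: 3, 7, 5, 1, 1  ⇒  Σ = 17
Area = |Σ|/2 = 8.5.
Net area = 42 − 8.5 = 33.5.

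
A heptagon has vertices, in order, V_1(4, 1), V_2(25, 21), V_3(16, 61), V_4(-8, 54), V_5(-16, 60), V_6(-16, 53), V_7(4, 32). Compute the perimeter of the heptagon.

172

|V_1V_2| = √((21)² + (20)²) = √841 = 29
|V_2V_3| = √((-9)² + (40)²) = √1681 = 41
|V_3V_4| = √((-24)² + (-7)²) = √625 = 25
|V_4V_5| = √((-8)² + (6)²) = √100 = 10
|V_5V_6| = √((0)² + (-7)²) = √49 = 7
|V_6V_7| = √((20)² + (-21)²) = √841 = 29
|V_7V_1| = √((0)² + (-31)²) = √961 = 31
Perimeter = 29 + 41 + 25 + 10 + 7 + 29 + 31 = 172.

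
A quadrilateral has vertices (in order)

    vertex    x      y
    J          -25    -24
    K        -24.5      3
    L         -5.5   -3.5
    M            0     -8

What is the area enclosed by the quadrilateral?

Apply the surveyor's formula: 2A = Σ (x_i·y_{i+1} − x_{i+1}·y_i), indices taken mod 4.
Σ = (-663) + (102.25) + (44) + (-200) = -716.75
Area = |Σ|/2 = 358.375.

358.375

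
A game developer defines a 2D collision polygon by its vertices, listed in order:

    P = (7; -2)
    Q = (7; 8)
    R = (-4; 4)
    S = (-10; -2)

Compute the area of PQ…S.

106

Cross-terms: 70, 60, 48, 34  ⇒  Σ = 212
Area = |Σ|/2 = 106.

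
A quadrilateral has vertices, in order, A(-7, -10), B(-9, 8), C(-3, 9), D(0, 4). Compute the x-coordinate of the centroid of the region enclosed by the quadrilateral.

-260/51

Apply the surveyor's formula. First the cross-terms c_i = x_i·y_{i+1} − x_{i+1}·y_i:
  -146, -57, -12, 28  ⇒  2A = -187, A = -93.5.
Then Σ (x_i + x_{i+1})·c_i = 2860, so x̄ = 2860 / (6·(-93.5)) = -260/51.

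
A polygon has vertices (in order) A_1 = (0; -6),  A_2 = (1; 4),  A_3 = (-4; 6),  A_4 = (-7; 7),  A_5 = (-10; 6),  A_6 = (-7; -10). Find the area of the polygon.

127

Apply the shoelace formula: 2A = Σ (x_i·y_{i+1} − x_{i+1}·y_i), indices taken mod 6.
Σ = (6) + (22) + (14) + (28) + (142) + (42) = 254
Area = |Σ|/2 = 127.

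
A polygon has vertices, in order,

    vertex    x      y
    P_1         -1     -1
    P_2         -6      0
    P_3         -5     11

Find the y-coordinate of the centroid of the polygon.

10/3

Apply the shoelace formula. First the cross-terms c_i = x_i·y_{i+1} − x_{i+1}·y_i:
  -6, -66, 16  ⇒  2A = -56, A = -28.
Then Σ (y_i + y_{i+1})·c_i = -560, so ȳ = -560 / (6·(-28)) = 10/3.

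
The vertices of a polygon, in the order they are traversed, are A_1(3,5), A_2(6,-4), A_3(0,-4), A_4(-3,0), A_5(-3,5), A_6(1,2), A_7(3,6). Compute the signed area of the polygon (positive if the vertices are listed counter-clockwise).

-53.5

Apply the shoelace (surveyor's) formula: 2A = Σ (x_i·y_{i+1} − x_{i+1}·y_i), indices taken mod 7.
A_1→A_2: (3)(-4) − (6)(5) = -42
A_2→A_3: (6)(-4) − (0)(-4) = -24
A_3→A_4: (0)(0) − (-3)(-4) = -12
A_4→A_5: (-3)(5) − (-3)(0) = -15
A_5→A_6: (-3)(2) − (1)(5) = -11
A_6→A_7: (1)(6) − (3)(2) = 0
A_7→A_1: (3)(5) − (3)(6) = -3
Σ = -107
Signed area = Σ/2 = -53.5 (negative ⇒ clockwise traversal).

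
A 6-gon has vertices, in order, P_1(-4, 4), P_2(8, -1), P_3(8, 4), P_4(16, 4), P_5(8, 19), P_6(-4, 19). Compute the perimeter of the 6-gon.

70

|P_1P_2| = √((12)² + (-5)²) = √169 = 13
|P_2P_3| = √((0)² + (5)²) = √25 = 5
|P_3P_4| = √((8)² + (0)²) = √64 = 8
|P_4P_5| = √((-8)² + (15)²) = √289 = 17
|P_5P_6| = √((-12)² + (0)²) = √144 = 12
|P_6P_1| = √((0)² + (-15)²) = √225 = 15
Perimeter = 13 + 5 + 8 + 17 + 12 + 15 = 70.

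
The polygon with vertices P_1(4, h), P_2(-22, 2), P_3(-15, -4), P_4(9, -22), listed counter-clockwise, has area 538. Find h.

16

The doubled signed area Σ (x_i y_{i+1} − x_{i+1} y_i) is linear in h.
With h=0 it equals 580; the coefficient of h is 31 (from the two edges through P_1).
So 31·h + 580 = 2·538 = 1076 ⇒ h = 16.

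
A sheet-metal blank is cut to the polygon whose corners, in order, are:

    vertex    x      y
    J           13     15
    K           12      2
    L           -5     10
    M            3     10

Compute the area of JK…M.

Σ = (-154) + (130) + (-80) + (-85) = -189
Area = |Σ|/2 = 94.5.

94.5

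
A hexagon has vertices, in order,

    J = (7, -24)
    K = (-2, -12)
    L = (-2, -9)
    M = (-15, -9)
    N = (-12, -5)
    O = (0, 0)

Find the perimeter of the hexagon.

|JK| = √((-9)² + (12)²) = √225 = 15
|KL| = √((0)² + (3)²) = √9 = 3
|LM| = √((-13)² + (0)²) = √169 = 13
|MN| = √((3)² + (4)²) = √25 = 5
|NO| = √((12)² + (5)²) = √169 = 13
|OJ| = √((7)² + (-24)²) = √625 = 25
Perimeter = 15 + 3 + 13 + 5 + 13 + 25 = 74.

74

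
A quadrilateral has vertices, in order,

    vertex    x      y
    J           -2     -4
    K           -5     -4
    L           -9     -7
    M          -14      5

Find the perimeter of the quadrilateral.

36

|JK| = √((-3)² + (0)²) = √9 = 3
|KL| = √((-4)² + (-3)²) = √25 = 5
|LM| = √((-5)² + (12)²) = √169 = 13
|MJ| = √((12)² + (-9)²) = √225 = 15
Perimeter = 3 + 5 + 13 + 15 = 36.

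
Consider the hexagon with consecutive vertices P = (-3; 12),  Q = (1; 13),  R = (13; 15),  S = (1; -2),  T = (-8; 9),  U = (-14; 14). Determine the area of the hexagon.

Cross-terms: -51, -154, -41, -7, 14, -126  ⇒  Σ = -365
Area = |Σ|/2 = 182.5.

182.5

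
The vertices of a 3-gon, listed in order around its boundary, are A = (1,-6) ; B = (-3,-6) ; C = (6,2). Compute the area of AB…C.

16

Apply the surveyor's formula: 2A = Σ (x_i·y_{i+1} − x_{i+1}·y_i), indices taken mod 3.
Σ = (-24) + (30) + (-38) = -32
Area = |Σ|/2 = 16.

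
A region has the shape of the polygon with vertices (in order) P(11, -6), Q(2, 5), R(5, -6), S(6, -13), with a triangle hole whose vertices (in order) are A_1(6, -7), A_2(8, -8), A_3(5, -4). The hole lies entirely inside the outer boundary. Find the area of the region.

51.5

Outer boundary:
Apply the shoelace (surveyor's) formula: 2A = Σ (x_i·y_{i+1} − x_{i+1}·y_i), indices taken mod 4.
P→Q: (11)(5) − (2)(-6) = 67
Q→R: (2)(-6) − (5)(5) = -37
R→S: (5)(-13) − (6)(-6) = -29
S→P: (6)(-6) − (11)(-13) = 107
Σ = 108
Area = |Σ|/2 = 54.
Hole:
Apply the shoelace formula: 2A = Σ (x_i·y_{i+1} − x_{i+1}·y_i), indices taken mod 3.
Σ = (8) + (8) + (-11) = 5
Area = |Σ|/2 = 2.5.
Net area = 54 − 2.5 = 51.5.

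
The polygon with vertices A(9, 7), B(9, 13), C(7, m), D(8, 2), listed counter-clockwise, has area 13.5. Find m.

12

Write out the shoelace sum; only the two edges meeting at C involve m:
2·Area = [(9·m − 7·13) + (7·2 − 8·m)] + 92
       = 1·m + 15 = 27
⇒ m = 12.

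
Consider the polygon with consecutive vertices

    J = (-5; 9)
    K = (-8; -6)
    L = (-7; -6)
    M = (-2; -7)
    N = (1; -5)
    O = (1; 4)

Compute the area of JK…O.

Σ = (102) + (6) + (37) + (17) + (9) + (29) = 200
Area = |Σ|/2 = 100.

100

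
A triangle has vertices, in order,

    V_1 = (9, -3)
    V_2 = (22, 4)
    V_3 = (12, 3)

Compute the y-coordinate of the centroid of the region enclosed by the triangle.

4/3

Apply the shoelace formula. First the cross-terms c_i = x_i·y_{i+1} − x_{i+1}·y_i:
  102, 18, -63  ⇒  2A = 57, A = 28.5.
Then Σ (y_i + y_{i+1})·c_i = 228, so ȳ = 228 / (6·28.5) = 4/3.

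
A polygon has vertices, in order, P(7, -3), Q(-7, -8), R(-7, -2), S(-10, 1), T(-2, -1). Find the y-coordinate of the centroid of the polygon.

Apply the shoelace (surveyor's) formula. First the cross-terms c_i = x_i·y_{i+1} − x_{i+1}·y_i:
  -77, -42, -27, 12, 13  ⇒  2A = -121, A = -60.5.
Then Σ (y_i + y_{i+1})·c_i = 1242, so ȳ = 1242 / (6·(-60.5)) = -414/121.

-414/121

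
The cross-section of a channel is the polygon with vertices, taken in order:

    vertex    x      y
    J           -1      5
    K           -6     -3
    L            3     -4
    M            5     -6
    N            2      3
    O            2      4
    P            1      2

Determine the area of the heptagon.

52

Σ = (33) + (33) + (2) + (27) + (2) + (0) + (7) = 104
Area = |Σ|/2 = 52.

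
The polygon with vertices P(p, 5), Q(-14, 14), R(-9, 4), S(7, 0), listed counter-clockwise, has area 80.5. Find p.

Write out the shoelace sum; only the two edges meeting at P involve p:
2·Area = [(7·5 − p·0) + (p·14 − (-14)·5)] + 42
       = 14·p + 147 = 161
⇒ p = 1.

1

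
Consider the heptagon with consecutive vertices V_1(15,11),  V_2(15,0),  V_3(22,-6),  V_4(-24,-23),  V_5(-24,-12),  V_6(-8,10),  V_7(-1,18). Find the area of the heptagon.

Apply the shoelace formula: 2A = Σ (x_i·y_{i+1} − x_{i+1}·y_i), indices taken mod 7.
Σ = (-165) + (-90) + (-650) + (-264) + (-336) + (-134) + (-281) = -1920
Area = |Σ|/2 = 960.

960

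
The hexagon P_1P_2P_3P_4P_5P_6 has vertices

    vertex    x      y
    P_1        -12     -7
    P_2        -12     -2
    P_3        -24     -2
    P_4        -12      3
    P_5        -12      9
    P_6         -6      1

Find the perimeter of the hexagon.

56

|P_1P_2| = √((0)² + (5)²) = √25 = 5
|P_2P_3| = √((-12)² + (0)²) = √144 = 12
|P_3P_4| = √((12)² + (5)²) = √169 = 13
|P_4P_5| = √((0)² + (6)²) = √36 = 6
|P_5P_6| = √((6)² + (-8)²) = √100 = 10
|P_6P_1| = √((-6)² + (-8)²) = √100 = 10
Perimeter = 5 + 12 + 13 + 6 + 10 + 10 = 56.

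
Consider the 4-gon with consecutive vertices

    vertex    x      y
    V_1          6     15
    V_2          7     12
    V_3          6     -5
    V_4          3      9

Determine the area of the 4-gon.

V_1→V_2: (6)(12) − (7)(15) = -33
V_2→V_3: (7)(-5) − (6)(12) = -107
V_3→V_4: (6)(9) − (3)(-5) = 69
V_4→V_1: (3)(15) − (6)(9) = -9
Σ = -80
Area = |Σ|/2 = 40.

40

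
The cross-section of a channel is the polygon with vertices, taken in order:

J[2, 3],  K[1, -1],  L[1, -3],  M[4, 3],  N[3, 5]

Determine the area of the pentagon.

9

Apply the shoelace formula: 2A = Σ (x_i·y_{i+1} − x_{i+1}·y_i), indices taken mod 5.
Σ = (-5) + (-2) + (15) + (11) + (-1) = 18
Area = |Σ|/2 = 9.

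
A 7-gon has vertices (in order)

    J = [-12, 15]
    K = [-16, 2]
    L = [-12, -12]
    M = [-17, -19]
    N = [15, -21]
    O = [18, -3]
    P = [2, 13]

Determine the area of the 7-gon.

928.5

Cross-terms: 216, 216, 24, 642, 333, 240, 186  ⇒  Σ = 1857
Area = |Σ|/2 = 928.5.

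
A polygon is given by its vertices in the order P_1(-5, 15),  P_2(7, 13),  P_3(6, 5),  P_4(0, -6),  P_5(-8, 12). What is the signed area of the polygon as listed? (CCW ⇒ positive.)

-178.5

Apply Gauss's area formula: 2A = Σ (x_i·y_{i+1} − x_{i+1}·y_i), indices taken mod 5.
P_1→P_2: (-5)(13) − (7)(15) = -170
P_2→P_3: (7)(5) − (6)(13) = -43
P_3→P_4: (6)(-6) − (0)(5) = -36
P_4→P_5: (0)(12) − (-8)(-6) = -48
P_5→P_1: (-8)(15) − (-5)(12) = -60
Σ = -357
Signed area = Σ/2 = -178.5 (negative ⇒ clockwise traversal).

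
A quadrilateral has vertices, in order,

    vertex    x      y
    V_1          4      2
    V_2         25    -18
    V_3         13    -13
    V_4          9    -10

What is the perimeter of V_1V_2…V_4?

60

|V_1V_2| = √((21)² + (-20)²) = √841 = 29
|V_2V_3| = √((-12)² + (5)²) = √169 = 13
|V_3V_4| = √((-4)² + (3)²) = √25 = 5
|V_4V_1| = √((-5)² + (12)²) = √169 = 13
Perimeter = 29 + 13 + 5 + 13 = 60.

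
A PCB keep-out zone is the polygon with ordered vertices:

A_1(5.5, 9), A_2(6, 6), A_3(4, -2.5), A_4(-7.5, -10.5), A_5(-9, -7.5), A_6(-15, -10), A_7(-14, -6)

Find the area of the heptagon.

A_1→A_2: (5.5)(6) − (6)(9) = -21
A_2→A_3: (6)(-2.5) − (4)(6) = -39
A_3→A_4: (4)(-10.5) − (-7.5)(-2.5) = -60.75
A_4→A_5: (-7.5)(-7.5) − (-9)(-10.5) = -38.25
A_5→A_6: (-9)(-10) − (-15)(-7.5) = -22.5
A_6→A_7: (-15)(-6) − (-14)(-10) = -50
A_7→A_1: (-14)(9) − (5.5)(-6) = -93
Σ = -324.5
Area = |Σ|/2 = 162.25.

162.25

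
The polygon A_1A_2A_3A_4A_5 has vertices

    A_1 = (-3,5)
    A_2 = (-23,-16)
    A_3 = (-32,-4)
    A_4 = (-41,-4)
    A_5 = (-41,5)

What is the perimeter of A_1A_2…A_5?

|A_1A_2| = √((-20)² + (-21)²) = √841 = 29
|A_2A_3| = √((-9)² + (12)²) = √225 = 15
|A_3A_4| = √((-9)² + (0)²) = √81 = 9
|A_4A_5| = √((0)² + (9)²) = √81 = 9
|A_5A_1| = √((38)² + (0)²) = √1444 = 38
Perimeter = 29 + 15 + 9 + 9 + 38 = 100.

100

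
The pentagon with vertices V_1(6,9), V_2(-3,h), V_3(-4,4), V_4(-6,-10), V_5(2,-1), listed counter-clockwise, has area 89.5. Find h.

5

Write out the shoelace sum; only the two edges meeting at V_2 involve h:
2·Area = [(6·h − (-3)·9) + ((-3)·4 − (-4)·h)] + 114
       = 10·h + 129 = 179
⇒ h = 5.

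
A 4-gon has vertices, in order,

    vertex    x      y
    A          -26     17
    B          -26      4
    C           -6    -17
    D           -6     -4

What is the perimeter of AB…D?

84

|AB| = √((0)² + (-13)²) = √169 = 13
|BC| = √((20)² + (-21)²) = √841 = 29
|CD| = √((0)² + (13)²) = √169 = 13
|DA| = √((-20)² + (21)²) = √841 = 29
Perimeter = 13 + 29 + 13 + 29 = 84.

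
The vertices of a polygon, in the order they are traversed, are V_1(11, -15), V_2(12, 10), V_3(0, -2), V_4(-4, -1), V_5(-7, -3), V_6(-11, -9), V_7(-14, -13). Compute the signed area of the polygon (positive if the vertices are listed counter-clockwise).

331.5

Cross-terms: 290, -24, -8, 5, 30, 17, 353  ⇒  Σ = 663
Signed area = Σ/2 = 331.5 (positive ⇒ counter-clockwise traversal).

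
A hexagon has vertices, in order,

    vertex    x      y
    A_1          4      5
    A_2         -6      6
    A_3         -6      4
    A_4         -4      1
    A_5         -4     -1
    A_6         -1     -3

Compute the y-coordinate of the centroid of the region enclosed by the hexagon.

Apply Gauss's area formula. First the cross-terms c_i = x_i·y_{i+1} − x_{i+1}·y_i:
  54, 12, 10, 8, 11, 7  ⇒  2A = 102, A = 51.
Then Σ (y_i + y_{i+1})·c_i = 734, so ȳ = 734 / (6·51) = 367/153.

367/153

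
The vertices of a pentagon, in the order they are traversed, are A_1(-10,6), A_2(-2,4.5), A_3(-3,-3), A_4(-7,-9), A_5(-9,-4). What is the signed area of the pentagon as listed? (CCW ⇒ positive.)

-77.25

A_1→A_2: (-10)(4.5) − (-2)(6) = -33
A_2→A_3: (-2)(-3) − (-3)(4.5) = 19.5
A_3→A_4: (-3)(-9) − (-7)(-3) = 6
A_4→A_5: (-7)(-4) − (-9)(-9) = -53
A_5→A_1: (-9)(6) − (-10)(-4) = -94
Σ = -154.5
Signed area = Σ/2 = -77.25 (negative ⇒ clockwise traversal).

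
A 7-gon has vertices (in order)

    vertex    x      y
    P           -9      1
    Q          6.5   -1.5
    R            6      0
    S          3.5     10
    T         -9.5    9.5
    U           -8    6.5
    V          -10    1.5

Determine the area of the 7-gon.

P→Q: (-9)(-1.5) − (6.5)(1) = 7
Q→R: (6.5)(0) − (6)(-1.5) = 9
R→S: (6)(10) − (3.5)(0) = 60
S→T: (3.5)(9.5) − (-9.5)(10) = 128.25
T→U: (-9.5)(6.5) − (-8)(9.5) = 14.25
U→V: (-8)(1.5) − (-10)(6.5) = 53
V→P: (-10)(1) − (-9)(1.5) = 3.5
Σ = 275
Area = |Σ|/2 = 137.5.

137.5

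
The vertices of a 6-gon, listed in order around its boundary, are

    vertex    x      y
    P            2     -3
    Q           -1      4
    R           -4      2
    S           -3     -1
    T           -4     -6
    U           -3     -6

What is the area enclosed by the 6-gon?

35

P→Q: (2)(4) − (-1)(-3) = 5
Q→R: (-1)(2) − (-4)(4) = 14
R→S: (-4)(-1) − (-3)(2) = 10
S→T: (-3)(-6) − (-4)(-1) = 14
T→U: (-4)(-6) − (-3)(-6) = 6
U→P: (-3)(-3) − (2)(-6) = 21
Σ = 70
Area = |Σ|/2 = 35.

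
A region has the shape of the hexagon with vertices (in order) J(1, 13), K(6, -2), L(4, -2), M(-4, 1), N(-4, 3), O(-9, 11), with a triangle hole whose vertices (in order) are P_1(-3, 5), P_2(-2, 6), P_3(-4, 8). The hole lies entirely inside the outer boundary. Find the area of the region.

Outer boundary:
J→K: (1)(-2) − (6)(13) = -80
K→L: (6)(-2) − (4)(-2) = -4
L→M: (4)(1) − (-4)(-2) = -4
M→N: (-4)(3) − (-4)(1) = -8
N→O: (-4)(11) − (-9)(3) = -17
O→J: (-9)(13) − (1)(11) = -128
Σ = -241
Area = |Σ|/2 = 120.5.
Hole:
Apply the shoelace (surveyor's) formula: 2A = Σ (x_i·y_{i+1} − x_{i+1}·y_i), indices taken mod 3.
Σ = (-8) + (8) + (4) = 4
Area = |Σ|/2 = 2.
Net area = 120.5 − 2 = 118.5.

118.5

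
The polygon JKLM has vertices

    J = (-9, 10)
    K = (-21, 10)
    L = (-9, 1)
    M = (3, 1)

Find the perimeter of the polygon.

|JK| = √((-12)² + (0)²) = √144 = 12
|KL| = √((12)² + (-9)²) = √225 = 15
|LM| = √((12)² + (0)²) = √144 = 12
|MJ| = √((-12)² + (9)²) = √225 = 15
Perimeter = 12 + 15 + 12 + 15 = 54.

54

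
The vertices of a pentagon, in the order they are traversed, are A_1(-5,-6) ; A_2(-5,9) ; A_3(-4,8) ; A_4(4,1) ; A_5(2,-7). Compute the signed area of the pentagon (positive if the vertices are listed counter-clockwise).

Cross-terms: -75, -4, -36, -30, -47  ⇒  Σ = -192
Signed area = Σ/2 = -96 (negative ⇒ clockwise traversal).

-96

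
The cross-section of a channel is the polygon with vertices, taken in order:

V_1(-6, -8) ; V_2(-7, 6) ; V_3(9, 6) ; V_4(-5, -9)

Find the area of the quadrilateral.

Apply the shoelace formula: 2A = Σ (x_i·y_{i+1} − x_{i+1}·y_i), indices taken mod 4.
Cross-terms: -92, -96, -51, -14  ⇒  Σ = -253
Area = |Σ|/2 = 126.5.

126.5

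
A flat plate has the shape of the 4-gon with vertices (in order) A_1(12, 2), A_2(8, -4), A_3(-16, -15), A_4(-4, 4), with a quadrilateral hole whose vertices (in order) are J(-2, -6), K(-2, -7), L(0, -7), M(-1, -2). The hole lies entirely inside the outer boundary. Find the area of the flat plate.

Outer boundary:
Σ = (-64) + (-184) + (-124) + (-56) = -428
Area = |Σ|/2 = 214.
Hole:
Apply Gauss's area formula: 2A = Σ (x_i·y_{i+1} − x_{i+1}·y_i), indices taken mod 4.
Σ = (2) + (14) + (-7) + (2) = 11
Area = |Σ|/2 = 5.5.
Net area = 214 − 5.5 = 208.5.

208.5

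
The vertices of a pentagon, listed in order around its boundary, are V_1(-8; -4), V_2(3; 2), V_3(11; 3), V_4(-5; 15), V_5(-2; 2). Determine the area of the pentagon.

Apply the shoelace (surveyor's) formula: 2A = Σ (x_i·y_{i+1} − x_{i+1}·y_i), indices taken mod 5.
Σ = (-4) + (-13) + (180) + (20) + (24) = 207
Area = |Σ|/2 = 103.5.

103.5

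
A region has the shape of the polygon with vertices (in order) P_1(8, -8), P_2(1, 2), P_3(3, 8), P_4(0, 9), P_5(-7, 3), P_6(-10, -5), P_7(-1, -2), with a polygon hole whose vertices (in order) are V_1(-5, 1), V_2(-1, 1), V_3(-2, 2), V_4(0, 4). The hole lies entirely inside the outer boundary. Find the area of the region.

106

Outer boundary:
Apply the shoelace (surveyor's) formula: 2A = Σ (x_i·y_{i+1} − x_{i+1}·y_i), indices taken mod 7.
P_1→P_2: (8)(2) − (1)(-8) = 24
P_2→P_3: (1)(8) − (3)(2) = 2
P_3→P_4: (3)(9) − (0)(8) = 27
P_4→P_5: (0)(3) − (-7)(9) = 63
P_5→P_6: (-7)(-5) − (-10)(3) = 65
P_6→P_7: (-10)(-2) − (-1)(-5) = 15
P_7→P_1: (-1)(-8) − (8)(-2) = 24
Σ = 220
Area = |Σ|/2 = 110.
Hole:
Apply the shoelace (surveyor's) formula: 2A = Σ (x_i·y_{i+1} − x_{i+1}·y_i), indices taken mod 4.
Σ = (-4) + (0) + (-8) + (20) = 8
Area = |Σ|/2 = 4.
Net area = 110 − 4 = 106.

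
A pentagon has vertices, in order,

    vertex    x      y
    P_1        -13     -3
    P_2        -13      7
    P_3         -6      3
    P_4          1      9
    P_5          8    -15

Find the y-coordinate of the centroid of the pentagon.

-47/21

Apply Gauss's area formula. First the cross-terms c_i = x_i·y_{i+1} − x_{i+1}·y_i:
  -130, 3, -57, -87, -219  ⇒  2A = -490, A = -245.
Then Σ (y_i + y_{i+1})·c_i = 3290, so ȳ = 3290 / (6·(-245)) = -47/21.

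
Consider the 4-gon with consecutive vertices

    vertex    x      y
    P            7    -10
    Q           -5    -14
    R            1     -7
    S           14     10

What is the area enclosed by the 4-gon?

Apply Gauss's area formula: 2A = Σ (x_i·y_{i+1} − x_{i+1}·y_i), indices taken mod 4.
Cross-terms: -148, 49, 108, -210  ⇒  Σ = -201
Area = |Σ|/2 = 100.5.

100.5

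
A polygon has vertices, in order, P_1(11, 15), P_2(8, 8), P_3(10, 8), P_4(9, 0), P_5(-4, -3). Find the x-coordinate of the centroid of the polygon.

Apply Gauss's area formula. First the cross-terms c_i = x_i·y_{i+1} − x_{i+1}·y_i:
  -32, -16, -72, -27, -27  ⇒  2A = -174, A = -87.
Then Σ (x_i + x_{i+1})·c_i = -2588, so x̄ = -2588 / (6·(-87)) = 1294/261.

1294/261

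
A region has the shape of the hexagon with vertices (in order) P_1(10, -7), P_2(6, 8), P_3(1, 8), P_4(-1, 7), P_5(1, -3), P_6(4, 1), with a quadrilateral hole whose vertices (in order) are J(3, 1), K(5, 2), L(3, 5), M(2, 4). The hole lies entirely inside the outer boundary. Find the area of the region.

Outer boundary:
Apply Gauss's area formula: 2A = Σ (x_i·y_{i+1} − x_{i+1}·y_i), indices taken mod 6.
Cross-terms: 122, 40, 15, -4, 13, -38  ⇒  Σ = 148
Area = |Σ|/2 = 74.
Hole:
Apply the shoelace (surveyor's) formula: 2A = Σ (x_i·y_{i+1} − x_{i+1}·y_i), indices taken mod 4.
J→K: (3)(2) − (5)(1) = 1
K→L: (5)(5) − (3)(2) = 19
L→M: (3)(4) − (2)(5) = 2
M→J: (2)(1) − (3)(4) = -10
Σ = 12
Area = |Σ|/2 = 6.
Net area = 74 − 6 = 68.

68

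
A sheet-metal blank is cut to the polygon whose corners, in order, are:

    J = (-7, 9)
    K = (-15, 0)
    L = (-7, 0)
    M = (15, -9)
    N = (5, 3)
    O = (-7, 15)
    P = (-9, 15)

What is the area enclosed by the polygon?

219

Apply the shoelace (surveyor's) formula: 2A = Σ (x_i·y_{i+1} − x_{i+1}·y_i), indices taken mod 7.
Σ = (135) + (0) + (63) + (90) + (96) + (30) + (24) = 438
Area = |Σ|/2 = 219.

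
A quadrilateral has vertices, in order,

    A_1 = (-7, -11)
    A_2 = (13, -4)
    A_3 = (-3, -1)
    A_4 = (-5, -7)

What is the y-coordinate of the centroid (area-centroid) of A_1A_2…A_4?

-223/42

Apply Gauss's area formula. First the cross-terms c_i = x_i·y_{i+1} − x_{i+1}·y_i:
  171, -25, 16, 6  ⇒  2A = 168, A = 84.
Then Σ (y_i + y_{i+1})·c_i = -2676, so ȳ = -2676 / (6·84) = -223/42.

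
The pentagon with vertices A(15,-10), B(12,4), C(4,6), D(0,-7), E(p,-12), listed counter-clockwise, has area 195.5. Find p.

The doubled signed area Σ (x_i y_{i+1} − x_{i+1} y_i) is linear in p.
With p=0 it equals 388; the coefficient of p is -3 (from the two edges through E).
So -3·p + 388 = 2·195.5 = 391 ⇒ p = -1.

-1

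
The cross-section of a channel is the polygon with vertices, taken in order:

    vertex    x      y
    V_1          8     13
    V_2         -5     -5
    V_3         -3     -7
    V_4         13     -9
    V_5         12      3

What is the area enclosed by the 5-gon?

221

Apply Gauss's area formula: 2A = Σ (x_i·y_{i+1} − x_{i+1}·y_i), indices taken mod 5.
V_1→V_2: (8)(-5) − (-5)(13) = 25
V_2→V_3: (-5)(-7) − (-3)(-5) = 20
V_3→V_4: (-3)(-9) − (13)(-7) = 118
V_4→V_5: (13)(3) − (12)(-9) = 147
V_5→V_1: (12)(13) − (8)(3) = 132
Σ = 442
Area = |Σ|/2 = 221.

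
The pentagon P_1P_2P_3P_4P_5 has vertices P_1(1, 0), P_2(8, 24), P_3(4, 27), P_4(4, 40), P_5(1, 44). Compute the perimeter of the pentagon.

|P_1P_2| = √((7)² + (24)²) = √625 = 25
|P_2P_3| = √((-4)² + (3)²) = √25 = 5
|P_3P_4| = √((0)² + (13)²) = √169 = 13
|P_4P_5| = √((-3)² + (4)²) = √25 = 5
|P_5P_1| = √((0)² + (-44)²) = √1936 = 44
Perimeter = 25 + 5 + 13 + 5 + 44 = 92.

92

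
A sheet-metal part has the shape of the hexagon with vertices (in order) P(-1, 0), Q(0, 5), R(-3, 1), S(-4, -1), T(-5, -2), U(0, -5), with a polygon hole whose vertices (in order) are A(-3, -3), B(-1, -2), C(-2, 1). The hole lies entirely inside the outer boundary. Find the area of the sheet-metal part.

Outer boundary:
Apply the surveyor's formula: 2A = Σ (x_i·y_{i+1} − x_{i+1}·y_i), indices taken mod 6.
Σ = (-5) + (15) + (7) + (3) + (25) + (-5) = 40
Area = |Σ|/2 = 20.
Hole:
Σ = (3) + (-5) + (9) = 7
Area = |Σ|/2 = 3.5.
Net area = 20 − 3.5 = 16.5.

16.5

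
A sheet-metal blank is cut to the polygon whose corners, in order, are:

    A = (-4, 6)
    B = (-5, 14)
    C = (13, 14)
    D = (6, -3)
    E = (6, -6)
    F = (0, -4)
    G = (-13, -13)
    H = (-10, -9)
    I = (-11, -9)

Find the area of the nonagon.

Apply the shoelace (surveyor's) formula: 2A = Σ (x_i·y_{i+1} − x_{i+1}·y_i), indices taken mod 9.
Σ = (-26) + (-252) + (-123) + (-18) + (-24) + (-52) + (-13) + (-9) + (-102) = -619
Area = |Σ|/2 = 309.5.

309.5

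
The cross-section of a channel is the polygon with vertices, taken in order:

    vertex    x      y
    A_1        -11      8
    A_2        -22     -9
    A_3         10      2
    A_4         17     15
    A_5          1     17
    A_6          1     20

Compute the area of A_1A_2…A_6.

471

Apply the shoelace (surveyor's) formula: 2A = Σ (x_i·y_{i+1} − x_{i+1}·y_i), indices taken mod 6.
Σ = (275) + (46) + (116) + (274) + (3) + (228) = 942
Area = |Σ|/2 = 471.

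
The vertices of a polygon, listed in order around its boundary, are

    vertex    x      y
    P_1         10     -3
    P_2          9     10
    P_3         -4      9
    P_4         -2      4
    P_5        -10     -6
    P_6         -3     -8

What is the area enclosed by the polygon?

226.5

Cross-terms: 127, 121, 2, 52, 62, 89  ⇒  Σ = 453
Area = |Σ|/2 = 226.5.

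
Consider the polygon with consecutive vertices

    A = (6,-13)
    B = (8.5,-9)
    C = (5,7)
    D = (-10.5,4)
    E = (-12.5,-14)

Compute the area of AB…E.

Apply the shoelace (surveyor's) formula: 2A = Σ (x_i·y_{i+1} − x_{i+1}·y_i), indices taken mod 5.
Cross-terms: 56.5, 104.5, 93.5, 197, 246.5  ⇒  Σ = 698
Area = |Σ|/2 = 349.

349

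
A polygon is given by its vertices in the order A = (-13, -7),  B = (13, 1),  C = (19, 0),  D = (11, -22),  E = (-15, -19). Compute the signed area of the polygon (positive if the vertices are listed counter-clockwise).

-520

Cross-terms: 78, -19, -418, -539, -142  ⇒  Σ = -1040
Signed area = Σ/2 = -520 (negative ⇒ clockwise traversal).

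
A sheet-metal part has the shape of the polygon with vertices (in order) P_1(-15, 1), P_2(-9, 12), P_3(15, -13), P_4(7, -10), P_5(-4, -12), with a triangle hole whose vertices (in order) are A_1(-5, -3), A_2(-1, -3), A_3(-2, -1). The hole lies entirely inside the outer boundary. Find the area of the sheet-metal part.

Outer boundary:
Apply Gauss's area formula: 2A = Σ (x_i·y_{i+1} − x_{i+1}·y_i), indices taken mod 5.
P_1→P_2: (-15)(12) − (-9)(1) = -171
P_2→P_3: (-9)(-13) − (15)(12) = -63
P_3→P_4: (15)(-10) − (7)(-13) = -59
P_4→P_5: (7)(-12) − (-4)(-10) = -124
P_5→P_1: (-4)(1) − (-15)(-12) = -184
Σ = -601
Area = |Σ|/2 = 300.5.
Hole:
Apply Gauss's area formula: 2A = Σ (x_i·y_{i+1} − x_{i+1}·y_i), indices taken mod 3.
Cross-terms: 12, -5, 1  ⇒  Σ = 8
Area = |Σ|/2 = 4.
Net area = 300.5 − 4 = 296.5.

296.5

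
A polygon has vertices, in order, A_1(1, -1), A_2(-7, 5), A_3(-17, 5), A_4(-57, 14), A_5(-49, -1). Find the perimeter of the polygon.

|A_1A_2| = √((-8)² + (6)²) = √100 = 10
|A_2A_3| = √((-10)² + (0)²) = √100 = 10
|A_3A_4| = √((-40)² + (9)²) = √1681 = 41
|A_4A_5| = √((8)² + (-15)²) = √289 = 17
|A_5A_1| = √((50)² + (0)²) = √2500 = 50
Perimeter = 10 + 10 + 41 + 17 + 50 = 128.

128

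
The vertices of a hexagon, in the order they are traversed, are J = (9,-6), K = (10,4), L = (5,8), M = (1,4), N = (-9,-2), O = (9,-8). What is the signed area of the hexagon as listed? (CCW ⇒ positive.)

Apply the shoelace formula: 2A = Σ (x_i·y_{i+1} − x_{i+1}·y_i), indices taken mod 6.
Σ = (96) + (60) + (12) + (34) + (90) + (18) = 310
Signed area = Σ/2 = 155 (positive ⇒ counter-clockwise traversal).

155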